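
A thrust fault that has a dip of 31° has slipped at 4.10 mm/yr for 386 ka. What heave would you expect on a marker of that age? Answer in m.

dip-slip = rate × time = 4.10 mm/yr × 386 ka = 1583 m
heave = dip-slip × cos(dip) = 1583 × cos(31°) = 1360 m

1360 m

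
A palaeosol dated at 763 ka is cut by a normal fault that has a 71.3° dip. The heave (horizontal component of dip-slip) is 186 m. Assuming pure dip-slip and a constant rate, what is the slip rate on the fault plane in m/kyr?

dip-slip = heave / cos(dip) = 186 m / cos(71.3°) = 580.1 m
rate = 580.1 m / 763 ka = 0.000760 m/yr = 0.760 m/kyr

0.760 m/kyr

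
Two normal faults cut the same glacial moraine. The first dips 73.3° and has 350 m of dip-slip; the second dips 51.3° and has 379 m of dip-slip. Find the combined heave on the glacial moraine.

heave_A = 350 × cos(73.3°) = 100.6 m
heave_B = 379 × cos(51.3°) = 237 m
total = 100.6 + 237 = 338 m

338 m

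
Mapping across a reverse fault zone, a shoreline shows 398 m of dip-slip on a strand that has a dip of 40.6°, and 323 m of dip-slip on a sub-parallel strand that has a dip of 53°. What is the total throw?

throw_A = 398 × sin(40.6°) = 259 m
throw_B = 323 × sin(53°) = 258 m
total = 259 + 258 = 517 m

517 m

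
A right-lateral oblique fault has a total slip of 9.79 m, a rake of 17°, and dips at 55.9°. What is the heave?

dip-slip = net slip × sin(rake) = 9.79 m × sin(17°) = 2.862 m
heave = dip-slip × cos(dip) = 2.862 × cos(55.9°) = 1.60 m

1.60 m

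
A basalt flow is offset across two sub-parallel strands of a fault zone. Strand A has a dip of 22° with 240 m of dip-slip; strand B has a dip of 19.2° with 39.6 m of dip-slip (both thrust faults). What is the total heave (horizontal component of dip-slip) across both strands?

260 m

heave_A = 240 × cos(22°) = 222.5 m
heave_B = 39.6 × cos(19.2°) = 37.40 m
total = 222.5 + 37.40 = 260 m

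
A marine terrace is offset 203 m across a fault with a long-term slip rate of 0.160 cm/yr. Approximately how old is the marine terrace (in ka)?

127 ka

age = offset / rate = 203 m / (0.160 cm/yr) = 127000 yr = 127 ka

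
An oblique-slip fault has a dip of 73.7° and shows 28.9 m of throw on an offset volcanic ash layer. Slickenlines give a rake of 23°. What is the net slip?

77.1 m

dip-slip = throw / sin(dip) = 28.9 / sin(73.7°) = 30.11 m
net slip = dip-slip / sin(rake) = 30.11 / sin(23°) = 77.1 m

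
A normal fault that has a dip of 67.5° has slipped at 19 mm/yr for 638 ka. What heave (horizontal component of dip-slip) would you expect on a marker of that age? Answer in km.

dip-slip = rate × time = 19 mm/yr × 638 ka = 12120 m
heave = dip-slip × cos(dip) = 12120 × cos(67.5°) = 4640 m = 4.64 km

4.64 km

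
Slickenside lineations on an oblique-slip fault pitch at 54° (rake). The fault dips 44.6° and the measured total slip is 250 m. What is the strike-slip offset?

strike-slip = net slip × cos(rake) = 250 m × cos(54°) = 147 m

147 m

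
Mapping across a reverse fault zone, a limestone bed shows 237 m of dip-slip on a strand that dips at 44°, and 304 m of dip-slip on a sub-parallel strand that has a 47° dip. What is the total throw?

387 m

throw_A = 237 × sin(44°) = 164.6 m
throw_B = 304 × sin(47°) = 222.3 m
total = 164.6 + 222.3 = 387 m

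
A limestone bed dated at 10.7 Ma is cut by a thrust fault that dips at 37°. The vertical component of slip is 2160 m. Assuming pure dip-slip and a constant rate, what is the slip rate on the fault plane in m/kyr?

0.335 m/kyr

dip-slip = throw / sin(dip) = 2160 m / sin(37°) = 3589 m
rate = 3589 m / 10.7 Ma = 0.000335 m/yr = 0.335 m/kyr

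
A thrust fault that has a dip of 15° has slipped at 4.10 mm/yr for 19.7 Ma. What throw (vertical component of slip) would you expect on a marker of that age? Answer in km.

dip-slip = rate × time = 4.10 mm/yr × 19.7 Ma = 80770 m
throw = dip-slip × sin(dip) = 80770 × sin(15°) = 20900 m = 20.9 km

20.9 km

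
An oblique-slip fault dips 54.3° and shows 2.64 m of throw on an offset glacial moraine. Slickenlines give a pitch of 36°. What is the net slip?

5.53 m

dip-slip = throw / sin(dip) = 2.64 / sin(54.3°) = 3.251 m
net slip = dip-slip / sin(rake) = 3.251 / sin(36°) = 5.53 m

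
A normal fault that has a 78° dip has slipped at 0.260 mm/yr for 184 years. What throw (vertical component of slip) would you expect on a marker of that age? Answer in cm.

4.68 cm

dip-slip = rate × time = 0.260 mm/yr × 184 years = 0.04784 m
throw = dip-slip × sin(dip) = 0.04784 × sin(78°) = 0.0468 m = 4.68 cm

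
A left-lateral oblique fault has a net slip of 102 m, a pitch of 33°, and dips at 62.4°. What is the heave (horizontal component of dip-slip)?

25.7 m

dip-slip = net slip × sin(rake) = 102 m × sin(33°) = 55.55 m
heave = dip-slip × cos(dip) = 55.55 × cos(62.4°) = 25.7 m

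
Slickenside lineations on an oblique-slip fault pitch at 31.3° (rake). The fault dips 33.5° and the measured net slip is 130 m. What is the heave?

dip-slip = net slip × sin(rake) = 130 m × sin(31.3°) = 67.54 m
heave = dip-slip × cos(dip) = 67.54 × cos(33.5°) = 56.3 m

56.3 m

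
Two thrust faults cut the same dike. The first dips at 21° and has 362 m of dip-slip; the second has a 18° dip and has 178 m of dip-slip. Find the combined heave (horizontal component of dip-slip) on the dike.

507 m

heave_A = 362 × cos(21°) = 338 m
heave_B = 178 × cos(18°) = 169.3 m
total = 338 + 169.3 = 507 m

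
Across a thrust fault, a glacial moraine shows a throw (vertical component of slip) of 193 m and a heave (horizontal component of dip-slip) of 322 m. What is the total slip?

net slip = √(throw² + heave²) = √(193² + 322²) = 375 m

375 m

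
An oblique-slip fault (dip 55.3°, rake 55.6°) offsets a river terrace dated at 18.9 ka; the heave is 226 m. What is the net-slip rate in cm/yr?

2.55 cm/yr

dip-slip = heave / cos(dip) = 226 / cos(55.3°) = 397 m
net slip = dip-slip / sin(rake) = 397 / sin(55.6°) = 481.1 m
rate = 481.1 m / 18.9 ka = 0.0255 m/yr = 2.55 cm/yr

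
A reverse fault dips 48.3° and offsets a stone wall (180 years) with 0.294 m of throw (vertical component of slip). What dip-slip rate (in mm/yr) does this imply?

2.19 mm/yr

dip-slip = throw / sin(dip) = 0.294 m / sin(48.3°) = 0.3938 m
rate = 0.3938 m / 180 years = 0.00219 m/yr = 2.19 mm/yr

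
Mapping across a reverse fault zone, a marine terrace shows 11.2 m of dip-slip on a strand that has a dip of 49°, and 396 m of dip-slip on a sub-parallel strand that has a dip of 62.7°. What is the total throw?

360 m

throw_A = 11.2 × sin(49°) = 8.453 m
throw_B = 396 × sin(62.7°) = 351.9 m
total = 8.453 + 351.9 = 360 m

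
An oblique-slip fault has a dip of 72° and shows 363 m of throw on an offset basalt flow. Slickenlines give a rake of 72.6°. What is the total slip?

400 m

dip-slip = throw / sin(dip) = 363 / sin(72°) = 381.7 m
net slip = dip-slip / sin(rake) = 381.7 / sin(72.6°) = 400 m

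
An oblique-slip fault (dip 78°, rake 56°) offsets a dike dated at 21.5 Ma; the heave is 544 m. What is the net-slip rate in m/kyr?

0.147 m/kyr

dip-slip = heave / cos(dip) = 544 / cos(78°) = 2616 m
net slip = dip-slip / sin(rake) = 2616 / sin(56°) = 3156 m
rate = 3156 m / 21.5 Ma = 0.000147 m/yr = 0.147 m/kyr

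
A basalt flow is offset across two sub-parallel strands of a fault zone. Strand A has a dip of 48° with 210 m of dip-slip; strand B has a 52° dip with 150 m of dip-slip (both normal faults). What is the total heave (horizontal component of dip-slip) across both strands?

233 m

heave_A = 210 × cos(48°) = 140.5 m
heave_B = 150 × cos(52°) = 92.35 m
total = 140.5 + 92.35 = 233 m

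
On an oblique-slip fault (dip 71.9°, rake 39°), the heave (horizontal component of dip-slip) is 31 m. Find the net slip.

159 m

dip-slip = heave / cos(dip) = 31 / cos(71.9°) = 99.78 m
net slip = dip-slip / sin(rake) = 99.78 / sin(39°) = 159 m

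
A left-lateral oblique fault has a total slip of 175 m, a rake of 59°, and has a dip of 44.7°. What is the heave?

107 m

dip-slip = net slip × sin(rake) = 175 m × sin(59°) = 150 m
heave = dip-slip × cos(dip) = 150 × cos(44.7°) = 107 m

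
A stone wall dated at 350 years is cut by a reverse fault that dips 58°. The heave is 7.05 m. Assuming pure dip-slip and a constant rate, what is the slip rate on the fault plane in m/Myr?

38000 m/Myr

dip-slip = heave / cos(dip) = 7.05 m / cos(58°) = 13.30 m
rate = 13.30 m / 350 years = 0.0380 m/yr = 38000 m/Myr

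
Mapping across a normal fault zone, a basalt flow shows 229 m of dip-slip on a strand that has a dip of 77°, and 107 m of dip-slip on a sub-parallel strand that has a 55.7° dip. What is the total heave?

heave_A = 229 × cos(77°) = 51.51 m
heave_B = 107 × cos(55.7°) = 60.30 m
total = 51.51 + 60.30 = 112 m

112 m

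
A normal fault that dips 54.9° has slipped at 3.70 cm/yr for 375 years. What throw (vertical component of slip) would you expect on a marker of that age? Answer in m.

dip-slip = rate × time = 3.70 cm/yr × 375 years = 13.88 m
throw = dip-slip × sin(dip) = 13.88 × sin(54.9°) = 11.4 m

11.4 m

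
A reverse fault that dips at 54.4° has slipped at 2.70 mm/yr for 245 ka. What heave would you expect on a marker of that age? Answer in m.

385 m

dip-slip = rate × time = 2.70 mm/yr × 245 ka = 661.5 m
heave = dip-slip × cos(dip) = 661.5 × cos(54.4°) = 385 m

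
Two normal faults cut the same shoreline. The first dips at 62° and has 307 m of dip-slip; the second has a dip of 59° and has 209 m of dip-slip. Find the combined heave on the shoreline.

heave_A = 307 × cos(62°) = 144.1 m
heave_B = 209 × cos(59°) = 107.6 m
total = 144.1 + 107.6 = 252 m

252 m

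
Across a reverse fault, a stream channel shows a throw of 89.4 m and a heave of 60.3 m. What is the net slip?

108 m

net slip = √(throw² + heave²) = √(89.4² + 60.3²) = 108 m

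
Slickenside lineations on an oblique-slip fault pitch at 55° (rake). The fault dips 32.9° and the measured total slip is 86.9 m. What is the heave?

dip-slip = net slip × sin(rake) = 86.9 m × sin(55°) = 71.18 m
heave = dip-slip × cos(dip) = 71.18 × cos(32.9°) = 59.8 m

59.8 m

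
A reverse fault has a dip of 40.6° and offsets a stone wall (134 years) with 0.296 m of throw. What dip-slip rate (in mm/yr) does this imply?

3.39 mm/yr

dip-slip = throw / sin(dip) = 0.296 m / sin(40.6°) = 0.4548 m
rate = 0.4548 m / 134 years = 0.00339 m/yr = 3.39 mm/yr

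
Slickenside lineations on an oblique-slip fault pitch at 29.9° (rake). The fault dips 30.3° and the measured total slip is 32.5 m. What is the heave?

dip-slip = net slip × sin(rake) = 32.5 m × sin(29.9°) = 16.20 m
heave = dip-slip × cos(dip) = 16.20 × cos(30.3°) = 14 m

14 m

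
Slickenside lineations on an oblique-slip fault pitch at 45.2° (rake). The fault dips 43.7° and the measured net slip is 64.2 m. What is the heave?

32.9 m

dip-slip = net slip × sin(rake) = 64.2 m × sin(45.2°) = 45.55 m
heave = dip-slip × cos(dip) = 45.55 × cos(43.7°) = 32.9 m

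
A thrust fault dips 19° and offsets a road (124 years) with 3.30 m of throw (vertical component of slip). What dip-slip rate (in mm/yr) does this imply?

81.7 mm/yr

dip-slip = throw / sin(dip) = 3.30 m / sin(19°) = 10.14 m
rate = 10.14 m / 124 years = 0.0817 m/yr = 81.7 mm/yr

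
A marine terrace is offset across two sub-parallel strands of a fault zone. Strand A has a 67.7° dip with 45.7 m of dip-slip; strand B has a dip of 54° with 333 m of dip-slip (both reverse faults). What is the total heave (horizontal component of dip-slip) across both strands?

heave_A = 45.7 × cos(67.7°) = 17.34 m
heave_B = 333 × cos(54°) = 195.7 m
total = 17.34 + 195.7 = 213 m

213 m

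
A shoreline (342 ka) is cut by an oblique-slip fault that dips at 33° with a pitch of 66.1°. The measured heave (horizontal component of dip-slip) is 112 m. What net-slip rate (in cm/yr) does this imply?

dip-slip = heave / cos(dip) = 112 / cos(33°) = 133.5 m
net slip = dip-slip / sin(rake) = 133.5 / sin(66.1°) = 146.1 m
rate = 146.1 m / 342 ka = 0.000427 m/yr = 0.0427 cm/yr

0.0427 cm/yr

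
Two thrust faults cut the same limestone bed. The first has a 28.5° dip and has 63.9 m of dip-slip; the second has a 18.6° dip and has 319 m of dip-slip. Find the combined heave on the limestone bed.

358 m

heave_A = 63.9 × cos(28.5°) = 56.16 m
heave_B = 319 × cos(18.6°) = 302.3 m
total = 56.16 + 302.3 = 358 m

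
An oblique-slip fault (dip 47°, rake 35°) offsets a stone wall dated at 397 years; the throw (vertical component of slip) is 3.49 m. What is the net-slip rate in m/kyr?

dip-slip = throw / sin(dip) = 3.49 / sin(47°) = 4.772 m
net slip = dip-slip / sin(rake) = 4.772 / sin(35°) = 8.320 m
rate = 8.320 m / 397 years = 0.0210 m/yr = 21 m/kyr

21 m/kyr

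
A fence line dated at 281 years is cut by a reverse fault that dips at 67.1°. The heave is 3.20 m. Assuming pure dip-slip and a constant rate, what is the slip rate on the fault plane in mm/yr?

29.3 mm/yr

dip-slip = heave / cos(dip) = 3.20 m / cos(67.1°) = 8.224 m
rate = 8.224 m / 281 years = 0.0293 m/yr = 29.3 mm/yr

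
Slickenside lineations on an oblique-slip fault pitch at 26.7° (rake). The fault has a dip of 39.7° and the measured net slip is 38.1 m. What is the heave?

dip-slip = net slip × sin(rake) = 38.1 m × sin(26.7°) = 17.12 m
heave = dip-slip × cos(dip) = 17.12 × cos(39.7°) = 13.2 m

13.2 m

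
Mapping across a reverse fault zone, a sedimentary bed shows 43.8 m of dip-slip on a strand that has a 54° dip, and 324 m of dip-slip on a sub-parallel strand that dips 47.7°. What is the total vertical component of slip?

275 m

throw_A = 43.8 × sin(54°) = 35.43 m
throw_B = 324 × sin(47.7°) = 239.6 m
total = 35.43 + 239.6 = 275 m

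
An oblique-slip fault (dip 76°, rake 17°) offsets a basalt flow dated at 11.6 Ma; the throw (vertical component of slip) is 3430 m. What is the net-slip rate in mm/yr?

1.04 mm/yr

dip-slip = throw / sin(dip) = 3430 / sin(76°) = 3535 m
net slip = dip-slip / sin(rake) = 3535 / sin(17°) = 12090 m
rate = 12090 m / 11.6 Ma = 0.00104 m/yr = 1.04 mm/yr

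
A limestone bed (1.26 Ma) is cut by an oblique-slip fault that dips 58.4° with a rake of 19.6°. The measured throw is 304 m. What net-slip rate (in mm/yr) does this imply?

0.844 mm/yr

dip-slip = throw / sin(dip) = 304 / sin(58.4°) = 356.9 m
net slip = dip-slip / sin(rake) = 356.9 / sin(19.6°) = 1064 m
rate = 1064 m / 1.26 Ma = 0.000844 m/yr = 0.844 mm/yr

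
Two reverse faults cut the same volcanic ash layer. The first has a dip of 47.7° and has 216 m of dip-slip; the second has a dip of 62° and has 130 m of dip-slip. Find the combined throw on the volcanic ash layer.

275 m

throw_A = 216 × sin(47.7°) = 159.8 m
throw_B = 130 × sin(62°) = 114.8 m
total = 159.8 + 114.8 = 275 m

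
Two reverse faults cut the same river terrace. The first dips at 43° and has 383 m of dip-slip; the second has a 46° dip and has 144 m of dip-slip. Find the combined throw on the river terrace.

throw_A = 383 × sin(43°) = 261.2 m
throw_B = 144 × sin(46°) = 103.6 m
total = 261.2 + 103.6 = 365 m

365 m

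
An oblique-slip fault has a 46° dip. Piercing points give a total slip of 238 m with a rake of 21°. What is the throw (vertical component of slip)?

dip-slip = net slip × sin(rake) = 238 m × sin(21°) = 85.29 m
throw = dip-slip × sin(dip) = 85.29 × sin(46°) = 61.4 m

61.4 m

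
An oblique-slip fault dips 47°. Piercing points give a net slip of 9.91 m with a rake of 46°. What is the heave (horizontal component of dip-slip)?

dip-slip = net slip × sin(rake) = 9.91 m × sin(46°) = 7.129 m
heave = dip-slip × cos(dip) = 7.129 × cos(47°) = 4.86 m

4.86 m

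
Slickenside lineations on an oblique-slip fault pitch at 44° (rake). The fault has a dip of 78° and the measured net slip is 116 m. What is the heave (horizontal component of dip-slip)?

16.8 m

dip-slip = net slip × sin(rake) = 116 m × sin(44°) = 80.58 m
heave = dip-slip × cos(dip) = 80.58 × cos(78°) = 16.8 m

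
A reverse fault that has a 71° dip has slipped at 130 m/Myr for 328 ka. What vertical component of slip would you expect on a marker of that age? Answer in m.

dip-slip = rate × time = 130 m/Myr × 328 ka = 42.64 m
throw = dip-slip × sin(dip) = 42.64 × sin(71°) = 40.3 m

40.3 m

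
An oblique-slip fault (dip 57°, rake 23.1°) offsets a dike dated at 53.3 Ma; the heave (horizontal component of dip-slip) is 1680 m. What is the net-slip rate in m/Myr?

148 m/Myr

dip-slip = heave / cos(dip) = 1680 / cos(57°) = 3085 m
net slip = dip-slip / sin(rake) = 3085 / sin(23.1°) = 7862 m
rate = 7862 m / 53.3 Ma = 0.000148 m/yr = 148 m/Myr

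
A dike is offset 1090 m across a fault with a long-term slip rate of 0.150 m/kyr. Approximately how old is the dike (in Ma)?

age = offset / rate = 1090 m / (0.150 m/kyr) = 7.27e+06 yr = 7.27 Ma

7.27 Ma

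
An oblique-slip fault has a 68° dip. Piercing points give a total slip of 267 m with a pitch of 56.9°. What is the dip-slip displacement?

224 m

dip-slip = net slip × sin(rake) = 267 m × sin(56.9°) = 224 m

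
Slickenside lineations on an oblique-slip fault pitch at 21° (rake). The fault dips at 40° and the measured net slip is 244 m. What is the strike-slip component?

228 m

strike-slip = net slip × cos(rake) = 244 m × cos(21°) = 228 m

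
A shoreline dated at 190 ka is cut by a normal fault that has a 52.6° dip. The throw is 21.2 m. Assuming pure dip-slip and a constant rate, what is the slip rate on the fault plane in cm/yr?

dip-slip = throw / sin(dip) = 21.2 m / sin(52.6°) = 26.69 m
rate = 26.69 m / 190 ka = 0.000140 m/yr = 0.0140 cm/yr

0.0140 cm/yr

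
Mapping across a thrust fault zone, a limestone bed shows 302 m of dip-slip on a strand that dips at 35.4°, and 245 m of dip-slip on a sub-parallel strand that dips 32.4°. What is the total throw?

306 m

throw_A = 302 × sin(35.4°) = 174.9 m
throw_B = 245 × sin(32.4°) = 131.3 m
total = 174.9 + 131.3 = 306 m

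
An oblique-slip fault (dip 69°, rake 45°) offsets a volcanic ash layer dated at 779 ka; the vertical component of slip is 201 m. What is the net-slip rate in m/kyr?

0.391 m/kyr

dip-slip = throw / sin(dip) = 201 / sin(69°) = 215.3 m
net slip = dip-slip / sin(rake) = 215.3 / sin(45°) = 304.5 m
rate = 304.5 m / 779 ka = 0.000391 m/yr = 0.391 m/kyr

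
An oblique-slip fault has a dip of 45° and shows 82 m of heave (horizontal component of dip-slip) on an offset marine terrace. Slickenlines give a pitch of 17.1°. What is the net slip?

dip-slip = heave / cos(dip) = 82 / cos(45°) = 116 m
net slip = dip-slip / sin(rake) = 116 / sin(17.1°) = 394 m

394 m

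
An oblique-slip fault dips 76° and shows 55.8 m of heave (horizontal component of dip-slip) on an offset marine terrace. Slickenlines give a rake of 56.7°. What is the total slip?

dip-slip = heave / cos(dip) = 55.8 / cos(76°) = 230.7 m
net slip = dip-slip / sin(rake) = 230.7 / sin(56.7°) = 276 m

276 m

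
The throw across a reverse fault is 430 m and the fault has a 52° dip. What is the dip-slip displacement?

546 m

dip-slip = throw / sin(dip) = 430 / sin(52°) = 546 m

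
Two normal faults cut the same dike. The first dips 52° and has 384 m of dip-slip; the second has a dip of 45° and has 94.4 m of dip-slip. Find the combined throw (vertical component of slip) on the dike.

throw_A = 384 × sin(52°) = 302.6 m
throw_B = 94.4 × sin(45°) = 66.75 m
total = 302.6 + 66.75 = 369 m

369 m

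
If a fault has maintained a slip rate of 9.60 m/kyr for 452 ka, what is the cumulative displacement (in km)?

4.34 km

slip = rate × time = 9.60 m/kyr × 452 ka = 4340 m = 4.34 km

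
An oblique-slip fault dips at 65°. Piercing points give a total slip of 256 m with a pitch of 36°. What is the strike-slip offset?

207 m

strike-slip = net slip × cos(rake) = 256 m × cos(36°) = 207 m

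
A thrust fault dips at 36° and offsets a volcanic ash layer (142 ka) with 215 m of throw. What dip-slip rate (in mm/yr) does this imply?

2.58 mm/yr

dip-slip = throw / sin(dip) = 215 m / sin(36°) = 365.8 m
rate = 365.8 m / 142 ka = 0.00258 m/yr = 2.58 mm/yr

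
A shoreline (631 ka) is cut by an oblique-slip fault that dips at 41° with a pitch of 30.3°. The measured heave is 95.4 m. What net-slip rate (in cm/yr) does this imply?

0.0397 cm/yr

dip-slip = heave / cos(dip) = 95.4 / cos(41°) = 126.4 m
net slip = dip-slip / sin(rake) = 126.4 / sin(30.3°) = 250.5 m
rate = 250.5 m / 631 ka = 0.000397 m/yr = 0.0397 cm/yr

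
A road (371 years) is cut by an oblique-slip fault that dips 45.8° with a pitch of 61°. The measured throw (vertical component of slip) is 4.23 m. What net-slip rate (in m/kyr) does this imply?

18.2 m/kyr

dip-slip = throw / sin(dip) = 4.23 / sin(45.8°) = 5.900 m
net slip = dip-slip / sin(rake) = 5.900 / sin(61°) = 6.746 m
rate = 6.746 m / 371 years = 0.0182 m/yr = 18.2 m/kyr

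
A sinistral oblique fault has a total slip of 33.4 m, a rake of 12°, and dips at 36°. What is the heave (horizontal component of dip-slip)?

5.62 m

dip-slip = net slip × sin(rake) = 33.4 m × sin(12°) = 6.944 m
heave = dip-slip × cos(dip) = 6.944 × cos(36°) = 5.62 m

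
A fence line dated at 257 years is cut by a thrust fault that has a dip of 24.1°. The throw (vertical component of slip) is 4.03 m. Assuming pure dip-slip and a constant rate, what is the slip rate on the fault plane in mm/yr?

dip-slip = throw / sin(dip) = 4.03 m / sin(24.1°) = 9.869 m
rate = 9.869 m / 257 years = 0.0384 m/yr = 38.4 mm/yr

38.4 mm/yr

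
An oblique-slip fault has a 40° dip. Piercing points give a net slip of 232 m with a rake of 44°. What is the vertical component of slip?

104 m

dip-slip = net slip × sin(rake) = 232 m × sin(44°) = 161.2 m
throw = dip-slip × sin(dip) = 161.2 × sin(40°) = 104 m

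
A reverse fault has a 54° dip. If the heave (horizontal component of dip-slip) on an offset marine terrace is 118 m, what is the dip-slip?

201 m

dip-slip = heave / cos(dip) = 118 / cos(54°) = 201 m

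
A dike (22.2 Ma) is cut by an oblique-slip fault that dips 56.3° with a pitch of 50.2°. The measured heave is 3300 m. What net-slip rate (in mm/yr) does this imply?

0.349 mm/yr

dip-slip = heave / cos(dip) = 3300 / cos(56.3°) = 5948 m
net slip = dip-slip / sin(rake) = 5948 / sin(50.2°) = 7741 m
rate = 7741 m / 22.2 Ma = 0.000349 m/yr = 0.349 mm/yr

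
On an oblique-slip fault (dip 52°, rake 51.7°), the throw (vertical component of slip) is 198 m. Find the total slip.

320 m

dip-slip = throw / sin(dip) = 198 / sin(52°) = 251.3 m
net slip = dip-slip / sin(rake) = 251.3 / sin(51.7°) = 320 m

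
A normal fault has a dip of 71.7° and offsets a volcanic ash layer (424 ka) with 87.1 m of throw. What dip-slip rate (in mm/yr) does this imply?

0.216 mm/yr

dip-slip = throw / sin(dip) = 87.1 m / sin(71.7°) = 91.74 m
rate = 91.74 m / 424 ka = 0.000216 m/yr = 0.216 mm/yr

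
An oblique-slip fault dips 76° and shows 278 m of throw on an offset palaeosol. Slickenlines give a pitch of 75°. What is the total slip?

dip-slip = throw / sin(dip) = 278 / sin(76°) = 286.5 m
net slip = dip-slip / sin(rake) = 286.5 / sin(75°) = 297 m

297 m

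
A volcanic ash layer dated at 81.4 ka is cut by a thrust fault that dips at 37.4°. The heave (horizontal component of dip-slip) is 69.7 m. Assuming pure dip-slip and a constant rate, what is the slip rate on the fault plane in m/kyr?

dip-slip = heave / cos(dip) = 69.7 m / cos(37.4°) = 87.74 m
rate = 87.74 m / 81.4 ka = 0.00108 m/yr = 1.08 m/kyr

1.08 m/kyr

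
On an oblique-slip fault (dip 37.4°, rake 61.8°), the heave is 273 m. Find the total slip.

dip-slip = heave / cos(dip) = 273 / cos(37.4°) = 343.6 m
net slip = dip-slip / sin(rake) = 343.6 / sin(61.8°) = 390 m

390 m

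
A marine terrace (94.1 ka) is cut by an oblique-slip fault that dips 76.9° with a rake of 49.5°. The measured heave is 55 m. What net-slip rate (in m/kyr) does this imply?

3.39 m/kyr

dip-slip = heave / cos(dip) = 55 / cos(76.9°) = 242.7 m
net slip = dip-slip / sin(rake) = 242.7 / sin(49.5°) = 319.1 m
rate = 319.1 m / 94.1 ka = 0.00339 m/yr = 3.39 m/kyr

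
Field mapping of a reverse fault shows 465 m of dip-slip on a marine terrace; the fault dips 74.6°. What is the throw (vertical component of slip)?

throw = dip-slip × sin(dip) = 465 m × sin(74.6°) = 448 m

448 m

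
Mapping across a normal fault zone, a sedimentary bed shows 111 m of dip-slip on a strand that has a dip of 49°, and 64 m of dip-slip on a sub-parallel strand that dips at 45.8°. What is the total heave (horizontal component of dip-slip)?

117 m

heave_A = 111 × cos(49°) = 72.82 m
heave_B = 64 × cos(45.8°) = 44.62 m
total = 72.82 + 44.62 = 117 m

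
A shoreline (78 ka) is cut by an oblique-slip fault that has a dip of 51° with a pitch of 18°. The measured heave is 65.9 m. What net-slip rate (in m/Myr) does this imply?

dip-slip = heave / cos(dip) = 65.9 / cos(51°) = 104.7 m
net slip = dip-slip / sin(rake) = 104.7 / sin(18°) = 338.9 m
rate = 338.9 m / 78 ka = 0.00434 m/yr = 4340 m/Myr

4340 m/Myr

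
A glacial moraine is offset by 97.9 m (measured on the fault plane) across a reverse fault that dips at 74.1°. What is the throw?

throw = dip-slip × sin(dip) = 97.9 m × sin(74.1°) = 94.2 m

94.2 m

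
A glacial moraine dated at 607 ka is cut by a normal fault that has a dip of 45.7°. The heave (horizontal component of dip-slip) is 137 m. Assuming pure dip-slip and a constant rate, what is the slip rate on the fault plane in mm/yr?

0.323 mm/yr

dip-slip = heave / cos(dip) = 137 m / cos(45.7°) = 196.2 m
rate = 196.2 m / 607 ka = 0.000323 m/yr = 0.323 mm/yr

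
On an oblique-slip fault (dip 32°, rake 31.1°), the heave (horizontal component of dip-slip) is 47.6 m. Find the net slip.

109 m

dip-slip = heave / cos(dip) = 47.6 / cos(32°) = 56.13 m
net slip = dip-slip / sin(rake) = 56.13 / sin(31.1°) = 109 m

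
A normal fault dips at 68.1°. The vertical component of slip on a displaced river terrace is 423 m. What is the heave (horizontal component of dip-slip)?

170 m

heave = throw / tan(dip) = 423 / tan(68.1°) = 170 m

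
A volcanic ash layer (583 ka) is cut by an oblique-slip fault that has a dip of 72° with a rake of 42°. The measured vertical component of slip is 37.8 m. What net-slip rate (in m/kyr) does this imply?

0.102 m/kyr

dip-slip = throw / sin(dip) = 37.8 / sin(72°) = 39.75 m
net slip = dip-slip / sin(rake) = 39.75 / sin(42°) = 59.40 m
rate = 59.40 m / 583 ka = 0.000102 m/yr = 0.102 m/kyr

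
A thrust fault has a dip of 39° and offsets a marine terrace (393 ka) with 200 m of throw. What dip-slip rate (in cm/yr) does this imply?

dip-slip = throw / sin(dip) = 200 m / sin(39°) = 317.8 m
rate = 317.8 m / 393 ka = 0.000809 m/yr = 0.0809 cm/yr

0.0809 cm/yr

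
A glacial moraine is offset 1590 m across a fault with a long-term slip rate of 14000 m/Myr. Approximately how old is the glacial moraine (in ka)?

114 ka

age = offset / rate = 1590 m / (14000 m/Myr) = 114000 yr = 114 ka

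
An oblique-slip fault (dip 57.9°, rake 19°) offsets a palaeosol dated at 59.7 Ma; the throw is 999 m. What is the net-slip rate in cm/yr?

0.00607 cm/yr

dip-slip = throw / sin(dip) = 999 / sin(57.9°) = 1179 m
net slip = dip-slip / sin(rake) = 1179 / sin(19°) = 3622 m
rate = 3622 m / 59.7 Ma = 0.0000607 m/yr = 0.00607 cm/yr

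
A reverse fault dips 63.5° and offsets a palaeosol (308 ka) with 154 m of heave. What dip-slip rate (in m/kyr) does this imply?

dip-slip = heave / cos(dip) = 154 m / cos(63.5°) = 345.1 m
rate = 345.1 m / 308 ka = 0.00112 m/yr = 1.12 m/kyr

1.12 m/kyr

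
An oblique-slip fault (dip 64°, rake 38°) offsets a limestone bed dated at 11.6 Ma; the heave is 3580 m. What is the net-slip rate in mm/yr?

1.14 mm/yr

dip-slip = heave / cos(dip) = 3580 / cos(64°) = 8167 m
net slip = dip-slip / sin(rake) = 8167 / sin(38°) = 13260 m
rate = 13260 m / 11.6 Ma = 0.00114 m/yr = 1.14 mm/yr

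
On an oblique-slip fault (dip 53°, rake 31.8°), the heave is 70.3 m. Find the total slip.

dip-slip = heave / cos(dip) = 70.3 / cos(53°) = 116.8 m
net slip = dip-slip / sin(rake) = 116.8 / sin(31.8°) = 222 m

222 m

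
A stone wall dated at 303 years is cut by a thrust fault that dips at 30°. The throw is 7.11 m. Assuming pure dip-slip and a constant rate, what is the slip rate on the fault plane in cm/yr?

dip-slip = throw / sin(dip) = 7.11 m / sin(30°) = 14.22 m
rate = 14.22 m / 303 years = 0.0469 m/yr = 4.69 cm/yr

4.69 cm/yr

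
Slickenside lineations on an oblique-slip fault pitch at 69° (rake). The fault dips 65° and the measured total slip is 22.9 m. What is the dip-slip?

dip-slip = net slip × sin(rake) = 22.9 m × sin(69°) = 21.4 m

21.4 m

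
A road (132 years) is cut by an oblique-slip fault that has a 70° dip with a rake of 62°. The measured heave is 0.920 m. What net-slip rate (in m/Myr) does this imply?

dip-slip = heave / cos(dip) = 0.920 / cos(70°) = 2.690 m
net slip = dip-slip / sin(rake) = 2.690 / sin(62°) = 3.047 m
rate = 3.047 m / 132 years = 0.0231 m/yr = 23100 m/Myr

23100 m/Myr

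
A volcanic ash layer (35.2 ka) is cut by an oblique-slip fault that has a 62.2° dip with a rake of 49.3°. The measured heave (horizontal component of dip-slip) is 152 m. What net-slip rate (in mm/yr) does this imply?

12.2 mm/yr

dip-slip = heave / cos(dip) = 152 / cos(62.2°) = 325.9 m
net slip = dip-slip / sin(rake) = 325.9 / sin(49.3°) = 429.9 m
rate = 429.9 m / 35.2 ka = 0.0122 m/yr = 12.2 mm/yr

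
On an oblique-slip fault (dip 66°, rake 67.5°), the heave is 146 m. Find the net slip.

dip-slip = heave / cos(dip) = 146 / cos(66°) = 359 m
net slip = dip-slip / sin(rake) = 359 / sin(67.5°) = 389 m

389 m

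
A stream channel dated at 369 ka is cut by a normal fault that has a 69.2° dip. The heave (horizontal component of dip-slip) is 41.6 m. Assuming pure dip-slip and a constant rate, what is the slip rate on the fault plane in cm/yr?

0.0317 cm/yr

dip-slip = heave / cos(dip) = 41.6 m / cos(69.2°) = 117.1 m
rate = 117.1 m / 369 ka = 0.000317 m/yr = 0.0317 cm/yr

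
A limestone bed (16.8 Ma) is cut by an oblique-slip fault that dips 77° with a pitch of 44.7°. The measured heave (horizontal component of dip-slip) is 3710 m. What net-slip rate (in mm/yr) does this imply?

dip-slip = heave / cos(dip) = 3710 / cos(77°) = 16490 m
net slip = dip-slip / sin(rake) = 16490 / sin(44.7°) = 23450 m
rate = 23450 m / 16.8 Ma = 0.00140 m/yr = 1.40 mm/yr

1.40 mm/yr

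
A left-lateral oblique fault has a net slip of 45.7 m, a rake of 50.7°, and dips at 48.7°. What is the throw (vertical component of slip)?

26.6 m

dip-slip = net slip × sin(rake) = 45.7 m × sin(50.7°) = 35.36 m
throw = dip-slip × sin(dip) = 35.36 × sin(48.7°) = 26.6 m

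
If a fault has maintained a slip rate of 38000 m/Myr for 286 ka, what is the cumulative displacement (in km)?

10.9 km

slip = rate × time = 38000 m/Myr × 286 ka = 10900 m = 10.9 km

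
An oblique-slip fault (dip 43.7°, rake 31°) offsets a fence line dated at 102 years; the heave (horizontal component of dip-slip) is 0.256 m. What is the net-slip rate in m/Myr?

6740 m/Myr

dip-slip = heave / cos(dip) = 0.256 / cos(43.7°) = 0.3541 m
net slip = dip-slip / sin(rake) = 0.3541 / sin(31°) = 0.6875 m
rate = 0.6875 m / 102 years = 0.00674 m/yr = 6740 m/Myr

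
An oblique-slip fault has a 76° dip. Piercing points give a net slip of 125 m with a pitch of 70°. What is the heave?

28.4 m

dip-slip = net slip × sin(rake) = 125 m × sin(70°) = 117.5 m
heave = dip-slip × cos(dip) = 117.5 × cos(76°) = 28.4 m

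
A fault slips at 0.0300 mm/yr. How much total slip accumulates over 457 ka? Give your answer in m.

slip = rate × time = 0.0300 mm/yr × 457 ka = 13.7 m

13.7 m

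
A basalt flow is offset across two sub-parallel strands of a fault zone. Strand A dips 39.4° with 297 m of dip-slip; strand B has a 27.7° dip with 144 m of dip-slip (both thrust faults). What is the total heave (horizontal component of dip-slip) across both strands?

357 m

heave_A = 297 × cos(39.4°) = 229.5 m
heave_B = 144 × cos(27.7°) = 127.5 m
total = 229.5 + 127.5 = 357 m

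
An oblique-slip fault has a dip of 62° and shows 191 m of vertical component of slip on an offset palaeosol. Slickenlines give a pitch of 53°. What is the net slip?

271 m

dip-slip = throw / sin(dip) = 191 / sin(62°) = 216.3 m
net slip = dip-slip / sin(rake) = 216.3 / sin(53°) = 271 m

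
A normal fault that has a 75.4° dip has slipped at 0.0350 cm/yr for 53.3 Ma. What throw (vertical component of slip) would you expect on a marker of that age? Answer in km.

18.1 km

dip-slip = rate × time = 0.0350 cm/yr × 53.3 Ma = 18660 m
throw = dip-slip × sin(dip) = 18660 × sin(75.4°) = 18100 m = 18.1 km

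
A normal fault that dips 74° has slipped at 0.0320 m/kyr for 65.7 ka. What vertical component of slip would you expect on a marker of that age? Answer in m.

dip-slip = rate × time = 0.0320 m/kyr × 65.7 ka = 2.102 m
throw = dip-slip × sin(dip) = 2.102 × sin(74°) = 2.02 m

2.02 m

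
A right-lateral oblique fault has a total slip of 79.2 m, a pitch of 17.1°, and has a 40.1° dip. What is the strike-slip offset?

75.7 m

strike-slip = net slip × cos(rake) = 79.2 m × cos(17.1°) = 75.7 m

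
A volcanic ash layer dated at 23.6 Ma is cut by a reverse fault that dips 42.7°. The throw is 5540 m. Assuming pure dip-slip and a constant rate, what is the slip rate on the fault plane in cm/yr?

0.0346 cm/yr

dip-slip = throw / sin(dip) = 5540 m / sin(42.7°) = 8169 m
rate = 8169 m / 23.6 Ma = 0.000346 m/yr = 0.0346 cm/yr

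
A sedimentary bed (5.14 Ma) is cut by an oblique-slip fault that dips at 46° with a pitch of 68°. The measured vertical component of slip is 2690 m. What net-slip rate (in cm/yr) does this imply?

dip-slip = throw / sin(dip) = 2690 / sin(46°) = 3740 m
net slip = dip-slip / sin(rake) = 3740 / sin(68°) = 4033 m
rate = 4033 m / 5.14 Ma = 0.000785 m/yr = 0.0785 cm/yr

0.0785 cm/yr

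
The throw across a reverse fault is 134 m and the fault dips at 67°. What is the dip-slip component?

146 m

dip-slip = throw / sin(dip) = 134 / sin(67°) = 146 m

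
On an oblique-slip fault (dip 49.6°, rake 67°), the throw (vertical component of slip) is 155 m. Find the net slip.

dip-slip = throw / sin(dip) = 155 / sin(49.6°) = 203.5 m
net slip = dip-slip / sin(rake) = 203.5 / sin(67°) = 221 m

221 m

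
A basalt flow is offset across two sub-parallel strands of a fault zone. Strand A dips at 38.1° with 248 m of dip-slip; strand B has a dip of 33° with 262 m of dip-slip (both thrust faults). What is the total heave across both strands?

415 m

heave_A = 248 × cos(38.1°) = 195.2 m
heave_B = 262 × cos(33°) = 219.7 m
total = 195.2 + 219.7 = 415 m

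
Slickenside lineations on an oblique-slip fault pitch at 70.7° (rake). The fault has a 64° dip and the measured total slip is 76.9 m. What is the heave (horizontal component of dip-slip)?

31.8 m

dip-slip = net slip × sin(rake) = 76.9 m × sin(70.7°) = 72.58 m
heave = dip-slip × cos(dip) = 72.58 × cos(64°) = 31.8 m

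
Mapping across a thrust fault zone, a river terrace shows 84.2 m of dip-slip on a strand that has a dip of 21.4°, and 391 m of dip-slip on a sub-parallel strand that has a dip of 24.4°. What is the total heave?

434 m

heave_A = 84.2 × cos(21.4°) = 78.39 m
heave_B = 391 × cos(24.4°) = 356.1 m
total = 78.39 + 356.1 = 434 m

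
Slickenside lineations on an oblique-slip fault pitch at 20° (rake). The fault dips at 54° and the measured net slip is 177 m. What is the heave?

35.6 m

dip-slip = net slip × sin(rake) = 177 m × sin(20°) = 60.54 m
heave = dip-slip × cos(dip) = 60.54 × cos(54°) = 35.6 m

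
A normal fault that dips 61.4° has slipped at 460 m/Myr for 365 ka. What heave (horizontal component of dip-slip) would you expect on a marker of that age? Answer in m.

dip-slip = rate × time = 460 m/Myr × 365 ka = 167.9 m
heave = dip-slip × cos(dip) = 167.9 × cos(61.4°) = 80.4 m

80.4 m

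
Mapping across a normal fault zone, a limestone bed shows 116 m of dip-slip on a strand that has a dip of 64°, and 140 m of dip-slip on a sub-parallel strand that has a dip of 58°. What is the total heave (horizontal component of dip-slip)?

heave_A = 116 × cos(64°) = 50.85 m
heave_B = 140 × cos(58°) = 74.19 m
total = 50.85 + 74.19 = 125 m

125 m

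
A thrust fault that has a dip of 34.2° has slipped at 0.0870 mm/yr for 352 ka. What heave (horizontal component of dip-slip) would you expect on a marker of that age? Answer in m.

25.3 m

dip-slip = rate × time = 0.0870 mm/yr × 352 ka = 30.62 m
heave = dip-slip × cos(dip) = 30.62 × cos(34.2°) = 25.3 m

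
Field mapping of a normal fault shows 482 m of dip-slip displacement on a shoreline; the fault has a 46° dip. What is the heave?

heave = dip-slip × cos(dip) = 482 m × cos(46°) = 335 m

335 m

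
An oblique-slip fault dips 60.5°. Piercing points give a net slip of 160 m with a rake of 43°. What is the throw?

dip-slip = net slip × sin(rake) = 160 m × sin(43°) = 109.1 m
throw = dip-slip × sin(dip) = 109.1 × sin(60.5°) = 95 m

95 m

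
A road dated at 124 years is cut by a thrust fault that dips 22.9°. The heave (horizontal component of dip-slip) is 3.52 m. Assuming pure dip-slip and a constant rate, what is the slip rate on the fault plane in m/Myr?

dip-slip = heave / cos(dip) = 3.52 m / cos(22.9°) = 3.821 m
rate = 3.821 m / 124 years = 0.0308 m/yr = 30800 m/Myr

30800 m/Myr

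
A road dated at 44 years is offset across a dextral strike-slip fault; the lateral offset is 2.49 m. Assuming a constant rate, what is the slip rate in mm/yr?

56.6 mm/yr

rate = 2.49 m / 44 years = 0.0566 m/yr = 56.6 mm/yr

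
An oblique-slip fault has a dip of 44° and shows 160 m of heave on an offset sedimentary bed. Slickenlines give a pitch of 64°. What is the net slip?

247 m

dip-slip = heave / cos(dip) = 160 / cos(44°) = 222.4 m
net slip = dip-slip / sin(rake) = 222.4 / sin(64°) = 247 m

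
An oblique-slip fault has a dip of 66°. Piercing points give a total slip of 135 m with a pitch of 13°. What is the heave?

12.4 m

dip-slip = net slip × sin(rake) = 135 m × sin(13°) = 30.37 m
heave = dip-slip × cos(dip) = 30.37 × cos(66°) = 12.4 m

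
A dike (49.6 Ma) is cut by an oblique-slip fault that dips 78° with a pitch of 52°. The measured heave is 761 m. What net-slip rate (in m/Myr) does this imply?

dip-slip = heave / cos(dip) = 761 / cos(78°) = 3660 m
net slip = dip-slip / sin(rake) = 3660 / sin(52°) = 4645 m
rate = 4645 m / 49.6 Ma = 0.0000936 m/yr = 93.6 m/Myr

93.6 m/Myr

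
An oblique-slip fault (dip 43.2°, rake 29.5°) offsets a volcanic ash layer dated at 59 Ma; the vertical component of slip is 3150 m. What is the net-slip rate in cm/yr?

dip-slip = throw / sin(dip) = 3150 / sin(43.2°) = 4602 m
net slip = dip-slip / sin(rake) = 4602 / sin(29.5°) = 9345 m
rate = 9345 m / 59 Ma = 0.000158 m/yr = 0.0158 cm/yr

0.0158 cm/yr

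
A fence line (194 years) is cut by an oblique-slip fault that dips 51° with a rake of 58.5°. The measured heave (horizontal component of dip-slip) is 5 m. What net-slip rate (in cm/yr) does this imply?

dip-slip = heave / cos(dip) = 5 / cos(51°) = 7.945 m
net slip = dip-slip / sin(rake) = 7.945 / sin(58.5°) = 9.318 m
rate = 9.318 m / 194 years = 0.0480 m/yr = 4.80 cm/yr

4.80 cm/yr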